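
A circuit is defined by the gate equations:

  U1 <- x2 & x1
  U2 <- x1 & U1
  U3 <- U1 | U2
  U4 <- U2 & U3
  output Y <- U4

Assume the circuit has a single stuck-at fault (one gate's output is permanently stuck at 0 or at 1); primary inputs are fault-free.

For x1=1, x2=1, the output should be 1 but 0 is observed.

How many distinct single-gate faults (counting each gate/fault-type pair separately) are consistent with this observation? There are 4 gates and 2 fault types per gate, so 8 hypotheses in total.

Fault-free: U1=1, U2=1, U3=1, U4=1 → 1. Observed 0.
  U1 stuck-at-0: output 0 ✓
  U1 stuck-at-1: output 1 ✗
  U2 stuck-at-0: output 0 ✓
  U2 stuck-at-1: output 1 ✗
  U3 stuck-at-0: output 0 ✓
  U3 stuck-at-1: output 1 ✗
  U4 stuck-at-0: output 0 ✓
  U4 stuck-at-1: output 1 ✗
Consistent faults: {U1 stuck-at-0, U2 stuck-at-0, U3 stuck-at-0, U4 stuck-at-0} — 4 in all.

4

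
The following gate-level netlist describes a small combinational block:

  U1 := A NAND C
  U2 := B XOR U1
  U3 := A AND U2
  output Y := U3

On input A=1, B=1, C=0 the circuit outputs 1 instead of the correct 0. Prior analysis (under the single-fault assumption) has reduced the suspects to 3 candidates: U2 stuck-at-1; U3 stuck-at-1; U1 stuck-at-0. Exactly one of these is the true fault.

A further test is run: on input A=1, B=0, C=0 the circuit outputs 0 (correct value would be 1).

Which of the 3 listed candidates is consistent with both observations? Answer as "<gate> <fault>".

U1 stuck-at-0

Evaluate each candidate on input A=1, B=0, C=0:
  U2 stuck-at-1: U1=1, U2=1 [stuck-at-1], U3=1 → 1 — eliminated
  U3 stuck-at-1: U1=1, U2=1, U3=1 [stuck-at-1] → 1 — eliminated
  U1 stuck-at-0: U1=0 [stuck-at-0], U2=0, U3=0 → 0 — matches
Only U1 stuck-at-0 reproduces the observed 0.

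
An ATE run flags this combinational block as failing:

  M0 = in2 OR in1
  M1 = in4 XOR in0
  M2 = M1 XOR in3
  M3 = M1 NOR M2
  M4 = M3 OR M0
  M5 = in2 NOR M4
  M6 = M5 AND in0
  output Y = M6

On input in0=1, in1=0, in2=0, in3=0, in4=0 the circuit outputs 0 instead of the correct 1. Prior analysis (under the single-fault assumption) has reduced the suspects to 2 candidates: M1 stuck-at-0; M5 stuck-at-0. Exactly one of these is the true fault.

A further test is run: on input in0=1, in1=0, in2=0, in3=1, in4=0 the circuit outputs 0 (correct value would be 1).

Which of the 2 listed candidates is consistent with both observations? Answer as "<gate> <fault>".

M5 stuck-at-0

Evaluate each candidate on input in0=1, in1=0, in2=0, in3=1, in4=0:
  M1 stuck-at-0: M0=0, M1=0 [stuck-at-0], M2=1, M3=0, M4=0, M5=1, M6=1 → 1 — eliminated
  M5 stuck-at-0: M0=0, M1=1, M2=0, M3=0, M4=0, M5=0 [stuck-at-0], M6=0 → 0 — matches
Only M5 stuck-at-0 reproduces the observed 0.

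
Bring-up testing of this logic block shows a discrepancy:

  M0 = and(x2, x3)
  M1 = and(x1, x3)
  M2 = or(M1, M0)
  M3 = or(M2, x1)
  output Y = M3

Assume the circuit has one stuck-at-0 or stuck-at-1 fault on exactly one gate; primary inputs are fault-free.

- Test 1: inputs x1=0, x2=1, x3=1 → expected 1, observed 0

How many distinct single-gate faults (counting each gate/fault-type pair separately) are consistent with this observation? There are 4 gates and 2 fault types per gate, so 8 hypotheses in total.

3

Fault-free: M0=1, M1=0, M2=1, M3=1 → 1. Observed 0.
  M0 stuck-at-0: output 0 ✓
  M0 stuck-at-1: output 1 ✗
  M1 stuck-at-0: output 1 ✗
  M1 stuck-at-1: output 1 ✗
  M2 stuck-at-0: output 0 ✓
  M2 stuck-at-1: output 1 ✗
  M3 stuck-at-0: output 0 ✓
  M3 stuck-at-1: output 1 ✗
Consistent faults: {M0 stuck-at-0, M2 stuck-at-0, M3 stuck-at-0} — 3 in all.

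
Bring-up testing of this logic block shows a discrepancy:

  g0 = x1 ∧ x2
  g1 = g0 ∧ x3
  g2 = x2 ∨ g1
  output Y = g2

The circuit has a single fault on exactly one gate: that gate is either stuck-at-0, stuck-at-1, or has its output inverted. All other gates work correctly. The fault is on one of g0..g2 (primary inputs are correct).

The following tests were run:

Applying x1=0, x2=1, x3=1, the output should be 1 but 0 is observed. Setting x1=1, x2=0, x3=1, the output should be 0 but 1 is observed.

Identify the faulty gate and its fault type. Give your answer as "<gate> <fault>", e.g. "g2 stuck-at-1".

g2 inverted output

Fault-free values for test 1 (x1=0, x2=1, x3=1): g0=0, g1=0, g2=1, giving Y=1. Observed 0.
Test 1: faults giving observed 0 are {g2 stuck-at-0, g2 inverted output}.
Test 2 (x1=1, x2=0, x3=1): fault-free g0=0, g1=0, g2=0 → 0; observed 1. Eliminates g2 stuck-at-0.
Only g2 inverted output is consistent with every test.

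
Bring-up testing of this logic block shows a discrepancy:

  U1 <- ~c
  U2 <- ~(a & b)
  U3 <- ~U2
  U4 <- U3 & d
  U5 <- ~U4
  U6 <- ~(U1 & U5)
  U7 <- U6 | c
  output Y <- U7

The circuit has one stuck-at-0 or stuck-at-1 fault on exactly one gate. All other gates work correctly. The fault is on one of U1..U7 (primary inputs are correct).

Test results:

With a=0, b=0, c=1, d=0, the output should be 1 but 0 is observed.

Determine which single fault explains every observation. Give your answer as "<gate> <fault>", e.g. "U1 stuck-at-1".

Fault-free values for test 1 (a=0, b=0, c=1, d=0): U1=0, U2=1, U3=0, U4=0, U5=1, U6=1, U7=1, giving Y=1. Observed 0.
Test 1: faults giving observed 0 are {U7 stuck-at-0}.
Only U7 stuck-at-0 is consistent with every test.

U7 stuck-at-0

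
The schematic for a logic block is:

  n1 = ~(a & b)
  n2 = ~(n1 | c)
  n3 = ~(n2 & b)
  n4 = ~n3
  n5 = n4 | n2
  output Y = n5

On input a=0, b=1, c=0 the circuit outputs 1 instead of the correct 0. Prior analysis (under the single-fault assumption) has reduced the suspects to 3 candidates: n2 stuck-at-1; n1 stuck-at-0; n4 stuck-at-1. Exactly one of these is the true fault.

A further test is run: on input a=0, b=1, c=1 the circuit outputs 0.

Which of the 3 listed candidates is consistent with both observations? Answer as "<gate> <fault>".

Evaluate each candidate on input a=0, b=1, c=1:
  n2 stuck-at-1: n1=1, n2=1 [stuck-at-1], n3=0, n4=1, n5=1 → 1 — eliminated
  n1 stuck-at-0: n1=0 [stuck-at-0], n2=0, n3=1, n4=0, n5=0 → 0 — matches
  n4 stuck-at-1: n1=1, n2=0, n3=1, n4=1 [stuck-at-1], n5=1 → 1 — eliminated
Only n1 stuck-at-0 reproduces the observed 0.

n1 stuck-at-0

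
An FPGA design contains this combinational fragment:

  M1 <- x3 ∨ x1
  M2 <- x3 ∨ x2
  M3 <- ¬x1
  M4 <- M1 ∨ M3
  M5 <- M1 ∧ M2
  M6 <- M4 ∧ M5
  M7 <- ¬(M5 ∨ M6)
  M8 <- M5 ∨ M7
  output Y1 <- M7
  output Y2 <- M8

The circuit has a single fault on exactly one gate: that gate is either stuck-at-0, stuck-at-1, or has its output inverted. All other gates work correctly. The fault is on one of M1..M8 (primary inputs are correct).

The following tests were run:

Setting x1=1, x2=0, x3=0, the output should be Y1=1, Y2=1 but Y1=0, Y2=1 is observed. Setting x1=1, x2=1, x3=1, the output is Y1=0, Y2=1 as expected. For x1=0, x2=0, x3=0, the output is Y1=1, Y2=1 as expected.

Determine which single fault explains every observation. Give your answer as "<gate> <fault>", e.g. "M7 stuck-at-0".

M2 stuck-at-1

Fault-free values for test 1 (x1=1, x2=0, x3=0): M1=1, M2=0, M3=0, M4=1, M5=0, M6=0, M7=1, M8=1, giving Y1=1, Y2=1. Observed Y1=0, Y2=1.
Test 1: faults giving observed Y1=0, Y2=1 are {M2 stuck-at-1, M2 inverted output, M5 stuck-at-1, M5 inverted output}.
Test 2 (x1=1, x2=1, x3=1): fault-free M1=1, M2=1, M3=0, M4=1, M5=1, M6=1, M7=0, M8=1 → Y1=0, Y2=1; observed Y1=0, Y2=1. Eliminates M2 inverted output, M5 inverted output.
Test 3 (x1=0, x2=0, x3=0): fault-free M1=0, M2=0, M3=1, M4=1, M5=0, M6=0, M7=1, M8=1 → Y1=1, Y2=1; observed Y1=1, Y2=1. Eliminates M5 stuck-at-1.
Only M2 stuck-at-1 is consistent with every test.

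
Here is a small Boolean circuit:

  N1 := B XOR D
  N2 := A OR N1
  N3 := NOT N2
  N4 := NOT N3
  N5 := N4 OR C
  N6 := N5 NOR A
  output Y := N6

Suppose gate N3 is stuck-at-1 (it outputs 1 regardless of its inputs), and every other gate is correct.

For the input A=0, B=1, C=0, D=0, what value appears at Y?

1

Propagate with N3 forced: N1=1, N2=1, N3=1 [stuck-at-1], N4=0, N5=0, N6=1.
So Y = 1. (Without the fault it would be 0.)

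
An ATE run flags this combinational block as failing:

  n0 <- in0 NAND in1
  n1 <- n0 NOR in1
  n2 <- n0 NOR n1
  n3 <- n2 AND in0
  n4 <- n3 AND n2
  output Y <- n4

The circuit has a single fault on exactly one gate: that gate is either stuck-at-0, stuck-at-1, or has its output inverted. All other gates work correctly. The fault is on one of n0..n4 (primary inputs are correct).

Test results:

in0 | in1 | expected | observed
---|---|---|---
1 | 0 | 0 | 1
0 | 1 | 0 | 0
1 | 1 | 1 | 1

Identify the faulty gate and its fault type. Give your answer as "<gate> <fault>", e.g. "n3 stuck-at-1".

Fault-free values for test 1 (in0=1, in1=0): n0=1, n1=0, n2=0, n3=0, n4=0, giving Y=0. Observed 1.
Test 1: faults giving observed 1 are {n2 stuck-at-1, n2 inverted output, n4 stuck-at-1, n4 inverted output}.
Test 2 (in0=0, in1=1): fault-free n0=1, n1=0, n2=0, n3=0, n4=0 → 0; observed 0. Eliminates n4 stuck-at-1, n4 inverted output.
Test 3 (in0=1, in1=1): fault-free n0=0, n1=0, n2=1, n3=1, n4=1 → 1; observed 1. Eliminates n2 inverted output.
Only n2 stuck-at-1 is consistent with every test.

n2 stuck-at-1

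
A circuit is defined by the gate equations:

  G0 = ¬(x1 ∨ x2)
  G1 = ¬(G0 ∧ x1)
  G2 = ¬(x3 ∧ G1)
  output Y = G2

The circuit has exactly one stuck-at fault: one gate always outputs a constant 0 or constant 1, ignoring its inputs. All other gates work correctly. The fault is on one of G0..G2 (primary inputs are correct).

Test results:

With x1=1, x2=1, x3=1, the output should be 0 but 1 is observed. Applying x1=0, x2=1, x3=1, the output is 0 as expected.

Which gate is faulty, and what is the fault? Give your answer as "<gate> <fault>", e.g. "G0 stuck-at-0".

G0 stuck-at-1

Fault-free values for test 1 (x1=1, x2=1, x3=1): G0=0, G1=1, G2=0, giving Y=0. Observed 1.
Test 1: faults giving observed 1 are {G0 stuck-at-1, G1 stuck-at-0, G2 stuck-at-1}.
Test 2 (x1=0, x2=1, x3=1): fault-free G0=0, G1=1, G2=0 → 0; observed 0. Eliminates G1 stuck-at-0, G2 stuck-at-1.
Only G0 stuck-at-1 is consistent with every test.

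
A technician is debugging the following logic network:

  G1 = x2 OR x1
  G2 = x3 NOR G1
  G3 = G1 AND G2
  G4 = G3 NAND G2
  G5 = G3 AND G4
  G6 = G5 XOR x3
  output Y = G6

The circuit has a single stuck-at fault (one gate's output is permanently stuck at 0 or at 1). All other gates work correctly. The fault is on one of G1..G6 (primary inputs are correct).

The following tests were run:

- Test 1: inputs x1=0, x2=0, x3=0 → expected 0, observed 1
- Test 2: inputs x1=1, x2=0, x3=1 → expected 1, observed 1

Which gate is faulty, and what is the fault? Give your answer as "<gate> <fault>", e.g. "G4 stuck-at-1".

G6 stuck-at-1

Fault-free values for test 1 (x1=0, x2=0, x3=0): G1=0, G2=1, G3=0, G4=1, G5=0, G6=0, giving Y=0. Observed 1.
Test 1: faults giving observed 1 are {G5 stuck-at-1, G6 stuck-at-1}.
Test 2 (x1=1, x2=0, x3=1): fault-free G1=1, G2=0, G3=0, G4=1, G5=0, G6=1 → 1; observed 1. Eliminates G5 stuck-at-1.
Only G6 stuck-at-1 is consistent with every test.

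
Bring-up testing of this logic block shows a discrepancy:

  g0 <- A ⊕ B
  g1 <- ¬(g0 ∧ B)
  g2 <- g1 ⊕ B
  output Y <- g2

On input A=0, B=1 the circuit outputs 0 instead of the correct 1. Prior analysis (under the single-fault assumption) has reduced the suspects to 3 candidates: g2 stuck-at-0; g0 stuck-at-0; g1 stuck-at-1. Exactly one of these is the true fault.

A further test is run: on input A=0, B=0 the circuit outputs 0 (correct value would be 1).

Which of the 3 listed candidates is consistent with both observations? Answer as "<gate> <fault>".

Evaluate each candidate on input A=0, B=0:
  g2 stuck-at-0: g0=0, g1=1, g2=0 [stuck-at-0] → 0 — matches
  g0 stuck-at-0: g0=0 [stuck-at-0], g1=1, g2=1 → 1 — eliminated
  g1 stuck-at-1: g0=0, g1=1 [stuck-at-1], g2=1 → 1 — eliminated
Only g2 stuck-at-0 reproduces the observed 0.

g2 stuck-at-0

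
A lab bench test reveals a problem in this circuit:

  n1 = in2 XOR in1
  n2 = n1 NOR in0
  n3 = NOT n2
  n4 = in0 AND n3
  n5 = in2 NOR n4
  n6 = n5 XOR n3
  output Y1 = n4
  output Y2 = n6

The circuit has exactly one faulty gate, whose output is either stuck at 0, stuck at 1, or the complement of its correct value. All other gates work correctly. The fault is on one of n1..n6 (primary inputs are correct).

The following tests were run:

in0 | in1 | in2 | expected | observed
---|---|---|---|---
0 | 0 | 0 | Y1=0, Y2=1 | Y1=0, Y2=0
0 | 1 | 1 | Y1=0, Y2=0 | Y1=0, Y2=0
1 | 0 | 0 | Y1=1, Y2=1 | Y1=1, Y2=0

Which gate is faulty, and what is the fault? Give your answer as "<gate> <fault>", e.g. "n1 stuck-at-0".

Fault-free values for test 1 (in0=0, in1=0, in2=0): n1=0, n2=1, n3=0, n4=0, n5=1, n6=1, giving Y1=0, Y2=1. Observed Y1=0, Y2=0.
Test 1: faults giving observed Y1=0, Y2=0 are {n1 stuck-at-1, n1 inverted output, n2 stuck-at-0, n2 inverted output, n3 stuck-at-1, n3 inverted output, n5 stuck-at-0, n5 inverted output, n6 stuck-at-0, n6 inverted output}.
Test 2 (in0=0, in1=1, in2=1): fault-free n1=0, n2=1, n3=0, n4=0, n5=0, n6=0 → Y1=0, Y2=0; observed Y1=0, Y2=0. Eliminates n1 stuck-at-1, n1 inverted output, n2 stuck-at-0, n2 inverted output, n3 stuck-at-1, n3 inverted output, n5 inverted output, n6 inverted output.
Test 3 (in0=1, in1=0, in2=0): fault-free n1=0, n2=0, n3=1, n4=1, n5=0, n6=1 → Y1=1, Y2=1; observed Y1=1, Y2=0. Eliminates n5 stuck-at-0.
Only n6 stuck-at-0 is consistent with every test.

n6 stuck-at-0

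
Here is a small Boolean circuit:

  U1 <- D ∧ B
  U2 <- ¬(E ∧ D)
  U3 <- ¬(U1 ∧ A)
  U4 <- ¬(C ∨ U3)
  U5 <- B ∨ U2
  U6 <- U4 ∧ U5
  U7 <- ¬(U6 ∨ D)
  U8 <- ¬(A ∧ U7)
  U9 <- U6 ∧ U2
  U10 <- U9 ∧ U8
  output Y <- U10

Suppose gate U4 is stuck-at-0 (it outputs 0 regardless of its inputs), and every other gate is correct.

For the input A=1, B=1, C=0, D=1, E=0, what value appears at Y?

0

Propagate with U4 forced: U1=1, U2=1, U3=0, U4=0 [stuck-at-0], U5=1, U6=0, U7=0, U8=1, U9=0, U10=0.
So Y = 0. (Without the fault it would be 1.)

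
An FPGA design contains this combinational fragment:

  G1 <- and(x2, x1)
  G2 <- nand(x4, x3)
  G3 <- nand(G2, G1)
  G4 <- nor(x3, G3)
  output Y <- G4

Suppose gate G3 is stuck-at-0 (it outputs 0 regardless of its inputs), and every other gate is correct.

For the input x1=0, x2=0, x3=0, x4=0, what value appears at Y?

Propagate with G3 forced: G1=0, G2=1, G3=0 [stuck-at-0], G4=1.
So Y = 1. (Without the fault it would be 0.)

1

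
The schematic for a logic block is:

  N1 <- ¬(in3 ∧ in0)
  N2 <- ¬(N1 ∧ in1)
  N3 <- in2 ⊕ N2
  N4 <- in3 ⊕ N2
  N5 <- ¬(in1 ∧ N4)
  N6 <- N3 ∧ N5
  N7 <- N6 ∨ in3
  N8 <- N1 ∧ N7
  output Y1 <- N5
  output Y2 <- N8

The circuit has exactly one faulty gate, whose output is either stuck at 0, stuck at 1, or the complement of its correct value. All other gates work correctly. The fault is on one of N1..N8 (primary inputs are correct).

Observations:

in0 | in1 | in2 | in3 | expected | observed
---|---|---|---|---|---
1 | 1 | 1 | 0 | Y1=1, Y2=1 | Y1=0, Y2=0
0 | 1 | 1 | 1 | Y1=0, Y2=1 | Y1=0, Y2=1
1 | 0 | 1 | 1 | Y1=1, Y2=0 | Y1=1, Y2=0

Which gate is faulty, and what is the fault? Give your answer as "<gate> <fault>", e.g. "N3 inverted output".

N4 stuck-at-1

Fault-free values for test 1 (in0=1, in1=1, in2=1, in3=0): N1=1, N2=0, N3=1, N4=0, N5=1, N6=1, N7=1, N8=1, giving Y1=1, Y2=1. Observed Y1=0, Y2=0.
Test 1: faults giving observed Y1=0, Y2=0 are {N1 stuck-at-0, N1 inverted output, N2 stuck-at-1, N2 inverted output, N4 stuck-at-1, N4 inverted output, N5 stuck-at-0, N5 inverted output}.
Test 2 (in0=0, in1=1, in2=1, in3=1): fault-free N1=1, N2=0, N3=1, N4=1, N5=0, N6=0, N7=1, N8=1 → Y1=0, Y2=1; observed Y1=0, Y2=1. Eliminates N1 stuck-at-0, N1 inverted output, N2 stuck-at-1, N2 inverted output, N4 inverted output, N5 inverted output.
Test 3 (in0=1, in1=0, in2=1, in3=1): fault-free N1=0, N2=1, N3=0, N4=0, N5=1, N6=0, N7=1, N8=0 → Y1=1, Y2=0; observed Y1=1, Y2=0. Eliminates N5 stuck-at-0.
Only N4 stuck-at-1 is consistent with every test.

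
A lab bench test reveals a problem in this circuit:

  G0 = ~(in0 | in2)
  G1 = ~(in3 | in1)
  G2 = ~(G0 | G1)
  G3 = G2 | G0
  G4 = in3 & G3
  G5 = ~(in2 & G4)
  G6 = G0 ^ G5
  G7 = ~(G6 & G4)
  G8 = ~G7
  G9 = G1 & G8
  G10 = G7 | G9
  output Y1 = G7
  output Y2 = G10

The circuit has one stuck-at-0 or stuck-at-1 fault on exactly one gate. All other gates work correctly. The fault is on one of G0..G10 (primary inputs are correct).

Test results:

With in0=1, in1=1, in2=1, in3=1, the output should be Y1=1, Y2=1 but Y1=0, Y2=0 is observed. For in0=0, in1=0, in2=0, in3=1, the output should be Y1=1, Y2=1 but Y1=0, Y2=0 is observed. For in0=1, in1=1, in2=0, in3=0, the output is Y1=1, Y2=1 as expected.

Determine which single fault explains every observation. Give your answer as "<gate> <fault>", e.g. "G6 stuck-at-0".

Fault-free values for test 1 (in0=1, in1=1, in2=1, in3=1): G0=0, G1=0, G2=1, G3=1, G4=1, G5=0, G6=0, G7=1, G8=0, G9=0, G10=1, giving Y1=1, Y2=1. Observed Y1=0, Y2=0.
Test 1: faults giving observed Y1=0, Y2=0 are {G0 stuck-at-1, G5 stuck-at-1, G6 stuck-at-1, G7 stuck-at-0}.
Test 2 (in0=0, in1=0, in2=0, in3=1): fault-free G0=1, G1=0, G2=0, G3=1, G4=1, G5=1, G6=0, G7=1, G8=0, G9=0, G10=1 → Y1=1, Y2=1; observed Y1=0, Y2=0. Eliminates G0 stuck-at-1, G5 stuck-at-1.
Test 3 (in0=1, in1=1, in2=0, in3=0): fault-free G0=0, G1=0, G2=1, G3=1, G4=0, G5=1, G6=1, G7=1, G8=0, G9=0, G10=1 → Y1=1, Y2=1; observed Y1=1, Y2=1. Eliminates G7 stuck-at-0.
Only G6 stuck-at-1 is consistent with every test.

G6 stuck-at-1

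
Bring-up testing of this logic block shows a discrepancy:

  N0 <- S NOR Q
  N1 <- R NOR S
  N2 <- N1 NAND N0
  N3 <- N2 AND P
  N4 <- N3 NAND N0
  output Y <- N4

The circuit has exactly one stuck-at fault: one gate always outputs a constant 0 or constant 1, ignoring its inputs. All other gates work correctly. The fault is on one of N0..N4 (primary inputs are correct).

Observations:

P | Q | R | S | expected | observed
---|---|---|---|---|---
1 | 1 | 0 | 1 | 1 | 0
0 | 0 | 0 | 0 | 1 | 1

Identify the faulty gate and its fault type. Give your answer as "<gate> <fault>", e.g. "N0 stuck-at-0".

N0 stuck-at-1

Fault-free values for test 1 (P=1, Q=1, R=0, S=1): N0=0, N1=0, N2=1, N3=1, N4=1, giving Y=1. Observed 0.
Test 1: faults giving observed 0 are {N0 stuck-at-1, N4 stuck-at-0}.
Test 2 (P=0, Q=0, R=0, S=0): fault-free N0=1, N1=1, N2=0, N3=0, N4=1 → 1; observed 1. Eliminates N4 stuck-at-0.
Only N0 stuck-at-1 is consistent with every test.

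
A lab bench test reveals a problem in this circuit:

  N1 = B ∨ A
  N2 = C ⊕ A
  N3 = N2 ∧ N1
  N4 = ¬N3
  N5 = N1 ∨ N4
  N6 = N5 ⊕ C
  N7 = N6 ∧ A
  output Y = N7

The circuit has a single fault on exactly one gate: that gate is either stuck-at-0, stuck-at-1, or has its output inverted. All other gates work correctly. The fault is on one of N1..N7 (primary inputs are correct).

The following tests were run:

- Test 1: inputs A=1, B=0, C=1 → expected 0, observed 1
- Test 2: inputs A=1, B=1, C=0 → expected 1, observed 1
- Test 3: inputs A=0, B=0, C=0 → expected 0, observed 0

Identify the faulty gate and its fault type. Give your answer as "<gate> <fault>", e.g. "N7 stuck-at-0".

Fault-free values for test 1 (A=1, B=0, C=1): N1=1, N2=0, N3=0, N4=1, N5=1, N6=0, N7=0, giving Y=0. Observed 1.
Test 1: faults giving observed 1 are {N5 stuck-at-0, N5 inverted output, N6 stuck-at-1, N6 inverted output, N7 stuck-at-1, N7 inverted output}.
Test 2 (A=1, B=1, C=0): fault-free N1=1, N2=1, N3=1, N4=0, N5=1, N6=1, N7=1 → 1; observed 1. Eliminates N5 stuck-at-0, N5 inverted output, N6 inverted output, N7 inverted output.
Test 3 (A=0, B=0, C=0): fault-free N1=0, N2=0, N3=0, N4=1, N5=1, N6=1, N7=0 → 0; observed 0. Eliminates N7 stuck-at-1.
Only N6 stuck-at-1 is consistent with every test.

N6 stuck-at-1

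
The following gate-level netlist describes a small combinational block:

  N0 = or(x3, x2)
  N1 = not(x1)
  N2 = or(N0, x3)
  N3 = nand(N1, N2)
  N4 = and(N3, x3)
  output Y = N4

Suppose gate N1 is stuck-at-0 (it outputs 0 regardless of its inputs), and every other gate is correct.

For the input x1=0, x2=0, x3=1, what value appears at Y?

1

Propagate with N1 forced: N0=1, N1=0 [stuck-at-0], N2=1, N3=1, N4=1.
So Y = 1. (Without the fault it would be 0.)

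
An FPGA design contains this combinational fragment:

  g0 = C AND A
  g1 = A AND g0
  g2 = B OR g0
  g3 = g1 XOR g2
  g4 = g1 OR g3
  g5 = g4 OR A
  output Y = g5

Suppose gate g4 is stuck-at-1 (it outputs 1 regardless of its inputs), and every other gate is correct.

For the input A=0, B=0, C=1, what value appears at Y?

1

Propagate with g4 forced: g0=0, g1=0, g2=0, g3=0, g4=1 [stuck-at-1], g5=1.
So Y = 1. (Without the fault it would be 0.)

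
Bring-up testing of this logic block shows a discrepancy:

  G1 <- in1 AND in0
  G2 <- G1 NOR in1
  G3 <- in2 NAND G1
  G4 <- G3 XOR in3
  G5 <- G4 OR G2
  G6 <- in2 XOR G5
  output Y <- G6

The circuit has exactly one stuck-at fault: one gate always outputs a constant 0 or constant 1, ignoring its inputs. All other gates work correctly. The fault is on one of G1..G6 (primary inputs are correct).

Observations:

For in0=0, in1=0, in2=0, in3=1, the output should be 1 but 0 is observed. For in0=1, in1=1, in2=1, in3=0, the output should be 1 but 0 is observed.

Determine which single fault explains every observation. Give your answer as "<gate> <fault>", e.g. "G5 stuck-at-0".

Fault-free values for test 1 (in0=0, in1=0, in2=0, in3=1): G1=0, G2=1, G3=1, G4=0, G5=1, G6=1, giving Y=1. Observed 0.
Test 1: faults giving observed 0 are {G1 stuck-at-1, G2 stuck-at-0, G5 stuck-at-0, G6 stuck-at-0}.
Test 2 (in0=1, in1=1, in2=1, in3=0): fault-free G1=1, G2=0, G3=0, G4=0, G5=0, G6=1 → 1; observed 0. Eliminates G1 stuck-at-1, G2 stuck-at-0, G5 stuck-at-0.
Only G6 stuck-at-0 is consistent with every test.

G6 stuck-at-0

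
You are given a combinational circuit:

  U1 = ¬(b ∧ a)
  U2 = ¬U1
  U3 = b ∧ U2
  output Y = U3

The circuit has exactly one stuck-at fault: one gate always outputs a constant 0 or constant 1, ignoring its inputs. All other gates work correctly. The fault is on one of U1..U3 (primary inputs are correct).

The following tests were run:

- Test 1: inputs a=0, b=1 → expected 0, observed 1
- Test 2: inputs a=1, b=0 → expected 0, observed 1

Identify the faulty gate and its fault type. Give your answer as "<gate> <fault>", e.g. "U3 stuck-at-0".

U3 stuck-at-1

Fault-free values for test 1 (a=0, b=1): U1=1, U2=0, U3=0, giving Y=0. Observed 1.
Test 1: faults giving observed 1 are {U1 stuck-at-0, U2 stuck-at-1, U3 stuck-at-1}.
Test 2 (a=1, b=0): fault-free U1=1, U2=0, U3=0 → 0; observed 1. Eliminates U1 stuck-at-0, U2 stuck-at-1.
Only U3 stuck-at-1 is consistent with every test.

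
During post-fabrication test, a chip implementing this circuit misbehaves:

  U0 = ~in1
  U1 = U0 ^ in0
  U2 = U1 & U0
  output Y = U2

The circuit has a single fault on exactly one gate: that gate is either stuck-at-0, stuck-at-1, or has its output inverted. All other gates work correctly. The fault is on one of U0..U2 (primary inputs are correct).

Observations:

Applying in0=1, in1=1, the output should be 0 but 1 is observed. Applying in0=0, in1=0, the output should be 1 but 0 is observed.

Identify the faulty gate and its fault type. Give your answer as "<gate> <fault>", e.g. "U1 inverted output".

Fault-free values for test 1 (in0=1, in1=1): U0=0, U1=1, U2=0, giving Y=0. Observed 1.
Test 1: faults giving observed 1 are {U2 stuck-at-1, U2 inverted output}.
Test 2 (in0=0, in1=0): fault-free U0=1, U1=1, U2=1 → 1; observed 0. Eliminates U2 stuck-at-1.
Only U2 inverted output is consistent with every test.

U2 inverted output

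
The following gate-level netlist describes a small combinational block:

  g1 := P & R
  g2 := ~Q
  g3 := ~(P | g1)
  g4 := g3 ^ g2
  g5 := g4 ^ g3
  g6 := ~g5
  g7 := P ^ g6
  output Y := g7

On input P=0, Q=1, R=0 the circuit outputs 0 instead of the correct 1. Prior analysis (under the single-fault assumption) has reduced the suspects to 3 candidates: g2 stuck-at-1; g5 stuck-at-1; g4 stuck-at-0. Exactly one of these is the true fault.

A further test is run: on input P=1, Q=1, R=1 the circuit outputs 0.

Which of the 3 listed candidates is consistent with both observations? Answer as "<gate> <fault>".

g4 stuck-at-0

Evaluate each candidate on input P=1, Q=1, R=1:
  g2 stuck-at-1: g1=1, g2=1 [stuck-at-1], g3=0, g4=1, g5=1, g6=0, g7=1 → 1 — eliminated
  g5 stuck-at-1: g1=1, g2=0, g3=0, g4=0, g5=1 [stuck-at-1], g6=0, g7=1 → 1 — eliminated
  g4 stuck-at-0: g1=1, g2=0, g3=0, g4=0 [stuck-at-0], g5=0, g6=1, g7=0 → 0 — matches
Only g4 stuck-at-0 reproduces the observed 0.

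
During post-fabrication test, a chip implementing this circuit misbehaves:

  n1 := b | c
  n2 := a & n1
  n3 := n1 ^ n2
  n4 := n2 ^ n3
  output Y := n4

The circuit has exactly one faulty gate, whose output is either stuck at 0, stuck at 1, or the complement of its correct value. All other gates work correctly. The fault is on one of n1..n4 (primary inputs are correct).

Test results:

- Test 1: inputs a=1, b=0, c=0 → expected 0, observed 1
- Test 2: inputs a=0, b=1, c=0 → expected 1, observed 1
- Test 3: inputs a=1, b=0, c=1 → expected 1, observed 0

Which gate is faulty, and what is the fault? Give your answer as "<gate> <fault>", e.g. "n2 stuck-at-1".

n3 stuck-at-1

Fault-free values for test 1 (a=1, b=0, c=0): n1=0, n2=0, n3=0, n4=0, giving Y=0. Observed 1.
Test 1: faults giving observed 1 are {n1 stuck-at-1, n1 inverted output, n3 stuck-at-1, n3 inverted output, n4 stuck-at-1, n4 inverted output}.
Test 2 (a=0, b=1, c=0): fault-free n1=1, n2=0, n3=1, n4=1 → 1; observed 1. Eliminates n1 inverted output, n3 inverted output, n4 inverted output.
Test 3 (a=1, b=0, c=1): fault-free n1=1, n2=1, n3=0, n4=1 → 1; observed 0. Eliminates n1 stuck-at-1, n4 stuck-at-1.
Only n3 stuck-at-1 is consistent with every test.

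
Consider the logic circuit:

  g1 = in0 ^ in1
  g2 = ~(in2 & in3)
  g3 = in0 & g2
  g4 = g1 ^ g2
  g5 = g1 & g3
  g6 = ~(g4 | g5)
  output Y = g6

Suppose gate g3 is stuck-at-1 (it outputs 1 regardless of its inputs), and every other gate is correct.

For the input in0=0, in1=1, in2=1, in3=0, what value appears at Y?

Propagate with g3 forced: g1=1, g2=1, g3=1 [stuck-at-1], g4=0, g5=1, g6=0.
So Y = 0. (Without the fault it would be 1.)

0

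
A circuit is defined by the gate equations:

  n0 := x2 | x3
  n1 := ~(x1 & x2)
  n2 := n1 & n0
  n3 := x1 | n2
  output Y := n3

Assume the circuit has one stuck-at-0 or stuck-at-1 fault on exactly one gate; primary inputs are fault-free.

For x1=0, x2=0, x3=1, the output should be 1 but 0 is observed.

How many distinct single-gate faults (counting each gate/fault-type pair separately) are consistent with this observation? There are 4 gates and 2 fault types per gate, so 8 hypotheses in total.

Fault-free: n0=1, n1=1, n2=1, n3=1 → 1. Observed 0.
  n0 stuck-at-0: output 0 ✓
  n0 stuck-at-1: output 1 ✗
  n1 stuck-at-0: output 0 ✓
  n1 stuck-at-1: output 1 ✗
  n2 stuck-at-0: output 0 ✓
  n2 stuck-at-1: output 1 ✗
  n3 stuck-at-0: output 0 ✓
  n3 stuck-at-1: output 1 ✗
Consistent faults: {n0 stuck-at-0, n1 stuck-at-0, n2 stuck-at-0, n3 stuck-at-0} — 4 in all.

4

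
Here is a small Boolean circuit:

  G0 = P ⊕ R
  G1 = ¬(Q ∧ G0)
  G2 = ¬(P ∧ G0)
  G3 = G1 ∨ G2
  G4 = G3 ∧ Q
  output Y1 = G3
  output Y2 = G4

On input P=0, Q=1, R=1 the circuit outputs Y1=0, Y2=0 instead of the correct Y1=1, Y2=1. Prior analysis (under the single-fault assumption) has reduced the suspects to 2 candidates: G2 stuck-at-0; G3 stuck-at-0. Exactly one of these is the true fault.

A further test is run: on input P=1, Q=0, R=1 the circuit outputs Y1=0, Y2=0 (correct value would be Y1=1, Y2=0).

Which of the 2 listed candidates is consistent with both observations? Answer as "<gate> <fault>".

G3 stuck-at-0

Evaluate each candidate on input P=1, Q=0, R=1:
  G2 stuck-at-0: G0=0, G1=1, G2=0 [stuck-at-0], G3=1, G4=0 → Y1=1, Y2=0 — eliminated
  G3 stuck-at-0: G0=0, G1=1, G2=1, G3=0 [stuck-at-0], G4=0 → Y1=0, Y2=0 — matches
Only G3 stuck-at-0 reproduces the observed Y1=0, Y2=0.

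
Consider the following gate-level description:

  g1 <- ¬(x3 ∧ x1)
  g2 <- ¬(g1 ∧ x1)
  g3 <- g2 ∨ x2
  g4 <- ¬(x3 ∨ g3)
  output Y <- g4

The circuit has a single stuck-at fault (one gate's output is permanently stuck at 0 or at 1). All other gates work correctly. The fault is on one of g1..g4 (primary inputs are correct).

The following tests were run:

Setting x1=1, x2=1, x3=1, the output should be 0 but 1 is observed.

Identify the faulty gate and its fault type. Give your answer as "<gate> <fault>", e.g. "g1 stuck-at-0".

g4 stuck-at-1

Fault-free values for test 1 (x1=1, x2=1, x3=1): g1=0, g2=1, g3=1, g4=0, giving Y=0. Observed 1.
Test 1: faults giving observed 1 are {g4 stuck-at-1}.
Only g4 stuck-at-1 is consistent with every test.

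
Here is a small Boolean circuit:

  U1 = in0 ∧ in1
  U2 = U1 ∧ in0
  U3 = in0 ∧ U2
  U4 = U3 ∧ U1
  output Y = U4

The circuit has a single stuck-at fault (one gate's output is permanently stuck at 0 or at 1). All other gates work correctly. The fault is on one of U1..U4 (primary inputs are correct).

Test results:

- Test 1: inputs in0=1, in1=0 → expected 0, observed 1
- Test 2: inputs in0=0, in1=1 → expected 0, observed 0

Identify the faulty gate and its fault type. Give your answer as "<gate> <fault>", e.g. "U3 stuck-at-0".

Fault-free values for test 1 (in0=1, in1=0): U1=0, U2=0, U3=0, U4=0, giving Y=0. Observed 1.
Test 1: faults giving observed 1 are {U1 stuck-at-1, U4 stuck-at-1}.
Test 2 (in0=0, in1=1): fault-free U1=0, U2=0, U3=0, U4=0 → 0; observed 0. Eliminates U4 stuck-at-1.
Only U1 stuck-at-1 is consistent with every test.

U1 stuck-at-1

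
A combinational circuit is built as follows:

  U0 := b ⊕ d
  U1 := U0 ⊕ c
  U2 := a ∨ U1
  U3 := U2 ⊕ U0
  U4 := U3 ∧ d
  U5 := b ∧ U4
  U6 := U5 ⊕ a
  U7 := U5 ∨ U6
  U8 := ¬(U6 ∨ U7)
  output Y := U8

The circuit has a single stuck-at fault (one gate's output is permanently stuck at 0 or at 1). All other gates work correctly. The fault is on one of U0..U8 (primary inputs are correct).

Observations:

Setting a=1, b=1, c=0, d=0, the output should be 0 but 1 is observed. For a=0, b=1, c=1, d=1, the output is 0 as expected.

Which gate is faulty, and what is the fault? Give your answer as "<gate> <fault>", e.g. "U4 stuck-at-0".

U6 stuck-at-0

Fault-free values for test 1 (a=1, b=1, c=0, d=0): U0=1, U1=1, U2=1, U3=0, U4=0, U5=0, U6=1, U7=1, U8=0, giving Y=0. Observed 1.
Test 1: faults giving observed 1 are {U6 stuck-at-0, U8 stuck-at-1}.
Test 2 (a=0, b=1, c=1, d=1): fault-free U0=0, U1=1, U2=1, U3=1, U4=1, U5=1, U6=1, U7=1, U8=0 → 0; observed 0. Eliminates U8 stuck-at-1.
Only U6 stuck-at-0 is consistent with every test.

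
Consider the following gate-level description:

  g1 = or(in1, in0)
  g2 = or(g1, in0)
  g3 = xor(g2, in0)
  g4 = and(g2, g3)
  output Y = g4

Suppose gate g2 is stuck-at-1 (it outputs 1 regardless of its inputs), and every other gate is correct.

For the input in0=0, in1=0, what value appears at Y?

1

Propagate with g2 forced: g1=0, g2=1 [stuck-at-1], g3=1, g4=1.
So Y = 1. (Without the fault it would be 0.)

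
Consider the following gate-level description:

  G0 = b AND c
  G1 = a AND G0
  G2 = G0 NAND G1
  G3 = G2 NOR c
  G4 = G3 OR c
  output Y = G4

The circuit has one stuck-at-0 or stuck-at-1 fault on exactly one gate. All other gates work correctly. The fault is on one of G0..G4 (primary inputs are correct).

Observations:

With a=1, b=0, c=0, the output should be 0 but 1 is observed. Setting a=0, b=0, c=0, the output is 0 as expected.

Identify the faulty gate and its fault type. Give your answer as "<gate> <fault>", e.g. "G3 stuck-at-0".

Fault-free values for test 1 (a=1, b=0, c=0): G0=0, G1=0, G2=1, G3=0, G4=0, giving Y=0. Observed 1.
Test 1: faults giving observed 1 are {G0 stuck-at-1, G2 stuck-at-0, G3 stuck-at-1, G4 stuck-at-1}.
Test 2 (a=0, b=0, c=0): fault-free G0=0, G1=0, G2=1, G3=0, G4=0 → 0; observed 0. Eliminates G2 stuck-at-0, G3 stuck-at-1, G4 stuck-at-1.
Only G0 stuck-at-1 is consistent with every test.

G0 stuck-at-1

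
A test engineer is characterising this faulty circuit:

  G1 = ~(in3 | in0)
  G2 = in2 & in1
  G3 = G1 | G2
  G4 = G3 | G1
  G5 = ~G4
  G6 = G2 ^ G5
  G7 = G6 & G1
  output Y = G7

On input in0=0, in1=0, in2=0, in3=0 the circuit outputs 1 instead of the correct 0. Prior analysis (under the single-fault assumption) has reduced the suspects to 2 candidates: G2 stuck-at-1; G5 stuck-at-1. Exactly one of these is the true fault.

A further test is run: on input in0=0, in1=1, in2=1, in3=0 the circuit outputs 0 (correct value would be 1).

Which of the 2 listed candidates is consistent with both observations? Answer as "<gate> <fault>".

G5 stuck-at-1

Evaluate each candidate on input in0=0, in1=1, in2=1, in3=0:
  G2 stuck-at-1: G1=1, G2=1 [stuck-at-1], G3=1, G4=1, G5=0, G6=1, G7=1 → 1 — eliminated
  G5 stuck-at-1: G1=1, G2=1, G3=1, G4=1, G5=1 [stuck-at-1], G6=0, G7=0 → 0 — matches
Only G5 stuck-at-1 reproduces the observed 0.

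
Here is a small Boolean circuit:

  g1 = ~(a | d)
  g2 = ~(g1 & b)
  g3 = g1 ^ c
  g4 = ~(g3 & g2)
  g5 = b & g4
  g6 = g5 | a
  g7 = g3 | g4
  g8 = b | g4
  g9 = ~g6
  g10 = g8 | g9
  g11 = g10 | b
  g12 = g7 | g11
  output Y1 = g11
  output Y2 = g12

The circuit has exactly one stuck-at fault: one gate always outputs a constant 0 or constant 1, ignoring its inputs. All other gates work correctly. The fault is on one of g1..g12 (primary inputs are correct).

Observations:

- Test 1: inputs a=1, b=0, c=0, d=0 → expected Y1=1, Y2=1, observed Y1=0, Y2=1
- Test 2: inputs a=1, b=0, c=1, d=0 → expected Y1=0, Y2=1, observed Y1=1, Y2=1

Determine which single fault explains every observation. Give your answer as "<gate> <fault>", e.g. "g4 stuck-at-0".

g1 stuck-at-1

Fault-free values for test 1 (a=1, b=0, c=0, d=0): g1=0, g2=1, g3=0, g4=1, g5=0, g6=1, g7=1, g8=1, g9=0, g10=1, g11=1, g12=1, giving Y1=1, Y2=1. Observed Y1=0, Y2=1.
Test 1: faults giving observed Y1=0, Y2=1 are {g1 stuck-at-1, g3 stuck-at-1, g8 stuck-at-0, g10 stuck-at-0, g11 stuck-at-0}.
Test 2 (a=1, b=0, c=1, d=0): fault-free g1=0, g2=1, g3=1, g4=0, g5=0, g6=1, g7=1, g8=0, g9=0, g10=0, g11=0, g12=1 → Y1=0, Y2=1; observed Y1=1, Y2=1. Eliminates g3 stuck-at-1, g8 stuck-at-0, g10 stuck-at-0, g11 stuck-at-0.
Only g1 stuck-at-1 is consistent with every test.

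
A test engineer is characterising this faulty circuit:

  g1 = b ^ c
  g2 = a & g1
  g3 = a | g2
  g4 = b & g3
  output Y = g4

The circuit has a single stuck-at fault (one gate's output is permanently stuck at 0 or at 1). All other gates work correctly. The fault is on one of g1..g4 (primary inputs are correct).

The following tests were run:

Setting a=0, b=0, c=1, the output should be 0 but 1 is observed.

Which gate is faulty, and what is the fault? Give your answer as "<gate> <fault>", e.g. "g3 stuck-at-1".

Fault-free values for test 1 (a=0, b=0, c=1): g1=1, g2=0, g3=0, g4=0, giving Y=0. Observed 1.
Test 1: faults giving observed 1 are {g4 stuck-at-1}.
Only g4 stuck-at-1 is consistent with every test.

g4 stuck-at-1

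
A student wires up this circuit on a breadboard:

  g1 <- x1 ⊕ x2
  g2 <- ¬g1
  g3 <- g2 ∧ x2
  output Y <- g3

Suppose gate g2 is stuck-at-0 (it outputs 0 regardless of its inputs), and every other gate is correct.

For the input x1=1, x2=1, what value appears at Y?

Propagate with g2 forced: g1=0, g2=0 [stuck-at-0], g3=0.
So Y = 0. (Without the fault it would be 1.)

0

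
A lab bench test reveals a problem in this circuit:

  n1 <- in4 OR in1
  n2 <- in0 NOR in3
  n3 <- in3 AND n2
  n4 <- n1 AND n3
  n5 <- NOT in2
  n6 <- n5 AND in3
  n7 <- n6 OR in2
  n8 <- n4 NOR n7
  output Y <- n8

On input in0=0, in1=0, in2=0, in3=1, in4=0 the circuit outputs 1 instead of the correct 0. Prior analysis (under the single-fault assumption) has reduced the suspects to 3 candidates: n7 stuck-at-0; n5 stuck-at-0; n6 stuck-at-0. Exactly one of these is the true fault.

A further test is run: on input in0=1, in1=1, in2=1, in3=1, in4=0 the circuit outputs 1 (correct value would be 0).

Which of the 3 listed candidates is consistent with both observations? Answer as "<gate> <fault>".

n7 stuck-at-0

Evaluate each candidate on input in0=1, in1=1, in2=1, in3=1, in4=0:
  n7 stuck-at-0: n1=1, n2=0, n3=0, n4=0, n5=0, n6=0, n7=0 [stuck-at-0], n8=1 → 1 — matches
  n5 stuck-at-0: n1=1, n2=0, n3=0, n4=0, n5=0 [stuck-at-0], n6=0, n7=1, n8=0 → 0 — eliminated
  n6 stuck-at-0: n1=1, n2=0, n3=0, n4=0, n5=0, n6=0 [stuck-at-0], n7=1, n8=0 → 0 — eliminated
Only n7 stuck-at-0 reproduces the observed 1.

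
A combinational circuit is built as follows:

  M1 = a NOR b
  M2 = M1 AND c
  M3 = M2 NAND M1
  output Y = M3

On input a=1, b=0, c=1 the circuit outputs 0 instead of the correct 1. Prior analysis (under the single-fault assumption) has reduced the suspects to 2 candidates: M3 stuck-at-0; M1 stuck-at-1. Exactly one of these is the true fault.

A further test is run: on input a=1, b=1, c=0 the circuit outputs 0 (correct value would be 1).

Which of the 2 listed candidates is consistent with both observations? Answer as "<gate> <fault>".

M3 stuck-at-0

Evaluate each candidate on input a=1, b=1, c=0:
  M3 stuck-at-0: M1=0, M2=0, M3=0 [stuck-at-0] → 0 — matches
  M1 stuck-at-1: M1=1 [stuck-at-1], M2=0, M3=1 → 1 — eliminated
Only M3 stuck-at-0 reproduces the observed 0.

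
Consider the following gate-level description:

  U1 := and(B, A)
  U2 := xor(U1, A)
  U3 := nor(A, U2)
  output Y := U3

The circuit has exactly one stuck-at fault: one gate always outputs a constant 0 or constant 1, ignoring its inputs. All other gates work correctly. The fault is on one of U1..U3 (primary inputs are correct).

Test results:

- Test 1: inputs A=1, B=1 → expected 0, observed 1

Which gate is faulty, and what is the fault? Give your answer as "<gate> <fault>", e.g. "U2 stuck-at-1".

U3 stuck-at-1

Fault-free values for test 1 (A=1, B=1): U1=1, U2=0, U3=0, giving Y=0. Observed 1.
Test 1: faults giving observed 1 are {U3 stuck-at-1}.
Only U3 stuck-at-1 is consistent with every test.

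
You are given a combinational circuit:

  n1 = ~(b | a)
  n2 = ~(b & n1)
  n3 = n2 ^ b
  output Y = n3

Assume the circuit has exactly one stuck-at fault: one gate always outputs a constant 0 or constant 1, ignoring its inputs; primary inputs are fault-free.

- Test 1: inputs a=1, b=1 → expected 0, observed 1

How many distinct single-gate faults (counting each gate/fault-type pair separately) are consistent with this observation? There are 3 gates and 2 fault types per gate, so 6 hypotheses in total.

Fault-free: n1=0, n2=1, n3=0 → 0. Observed 1.
  n1 stuck-at-0: output 0 ✗
  n1 stuck-at-1: output 1 ✓
  n2 stuck-at-0: output 1 ✓
  n2 stuck-at-1: output 0 ✗
  n3 stuck-at-0: output 0 ✗
  n3 stuck-at-1: output 1 ✓
Consistent faults: {n1 stuck-at-1, n2 stuck-at-0, n3 stuck-at-1} — 3 in all.

3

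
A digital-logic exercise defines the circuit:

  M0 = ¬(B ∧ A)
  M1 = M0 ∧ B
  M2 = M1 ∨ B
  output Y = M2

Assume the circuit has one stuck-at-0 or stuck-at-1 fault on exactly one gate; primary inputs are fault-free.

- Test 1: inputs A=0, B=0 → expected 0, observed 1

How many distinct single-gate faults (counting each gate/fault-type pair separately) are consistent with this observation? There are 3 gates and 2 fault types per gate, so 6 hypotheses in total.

2

Fault-free: M0=1, M1=0, M2=0 → 0. Observed 1.
  M0 stuck-at-0: output 0 ✗
  M0 stuck-at-1: output 0 ✗
  M1 stuck-at-0: output 0 ✗
  M1 stuck-at-1: output 1 ✓
  M2 stuck-at-0: output 0 ✗
  M2 stuck-at-1: output 1 ✓
Consistent faults: {M1 stuck-at-1, M2 stuck-at-1} — 2 in all.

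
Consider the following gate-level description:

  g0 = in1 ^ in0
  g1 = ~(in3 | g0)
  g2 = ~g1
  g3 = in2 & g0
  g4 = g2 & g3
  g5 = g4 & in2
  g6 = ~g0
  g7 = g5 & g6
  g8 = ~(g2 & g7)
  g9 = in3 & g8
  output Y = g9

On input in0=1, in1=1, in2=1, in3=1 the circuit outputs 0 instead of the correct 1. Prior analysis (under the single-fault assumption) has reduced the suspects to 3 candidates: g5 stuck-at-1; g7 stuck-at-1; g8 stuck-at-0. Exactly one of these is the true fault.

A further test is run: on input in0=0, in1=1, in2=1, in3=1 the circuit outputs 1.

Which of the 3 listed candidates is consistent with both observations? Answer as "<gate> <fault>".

Evaluate each candidate on input in0=0, in1=1, in2=1, in3=1:
  g5 stuck-at-1: g0=1, g1=0, g2=1, g3=1, g4=1, g5=1 [stuck-at-1], g6=0, g7=0, g8=1, g9=1 → 1 — matches
  g7 stuck-at-1: g0=1, g1=0, g2=1, g3=1, g4=1, g5=1, g6=0, g7=1 [stuck-at-1], g8=0, g9=0 → 0 — eliminated
  g8 stuck-at-0: g0=1, g1=0, g2=1, g3=1, g4=1, g5=1, g6=0, g7=0, g8=0 [stuck-at-0], g9=0 → 0 — eliminated
Only g5 stuck-at-1 reproduces the observed 1.

g5 stuck-at-1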